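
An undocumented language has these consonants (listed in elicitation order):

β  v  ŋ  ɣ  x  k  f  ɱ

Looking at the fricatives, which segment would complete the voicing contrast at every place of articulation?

Voiceless: /f/ (labiodental), /x/ (velar).
Voiced: /β/ (bilabial), /v/ (labiodental), /ɣ/ (velar).
The bilabial row has no voiceless member, so the gap is the voiceless bilabial fricative /ɸ/.

/ɸ/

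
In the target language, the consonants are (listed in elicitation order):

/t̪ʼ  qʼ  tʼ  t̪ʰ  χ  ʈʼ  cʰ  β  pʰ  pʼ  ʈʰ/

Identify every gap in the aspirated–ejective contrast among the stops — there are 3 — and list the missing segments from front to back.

bilabial: aspirated /pʰ/, ejective /pʼ/.
dental: aspirated /t̪ʰ/, ejective /t̪ʼ/.
alveolar: aspirated —, ejective /tʼ/.
retroflex: aspirated /ʈʰ/, ejective /ʈʼ/.
palatal: aspirated /cʰ/, ejective —.
uvular: aspirated —, ejective /qʼ/.
Gaps, from front to back: alveolar lacks aspirated (/tʰ/); palatal lacks ejective (/cʼ/); uvular lacks aspirated (/qʰ/).

/tʰ/, /cʼ/, /qʰ/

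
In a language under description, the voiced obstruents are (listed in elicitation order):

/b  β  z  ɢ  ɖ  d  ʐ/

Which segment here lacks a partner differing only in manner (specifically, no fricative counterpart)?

/ɢ/

Bilabial: /b/ ~ /β/
Alveolar: /d/ ~ /z/
Retroflex: /ɖ/ ~ /ʐ/
Uvular: only /ɢ/ (stop); no fricative partner.
So /ɢ/ is the unpaired segment.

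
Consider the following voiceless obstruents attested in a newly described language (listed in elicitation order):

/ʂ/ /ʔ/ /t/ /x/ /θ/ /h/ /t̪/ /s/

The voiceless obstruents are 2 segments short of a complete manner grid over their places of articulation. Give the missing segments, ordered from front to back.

Stop: /t̪/ (dental), /t/ (alveolar), /ʔ/ (glottal).
Fricative: /θ/ (dental), /s/ (alveolar), /ʂ/ (retroflex), /x/ (velar), /h/ (glottal).
Gaps, from front to back: retroflex lacks stop (/ʈ/); velar lacks stop (/k/).

/ʈ/, /k/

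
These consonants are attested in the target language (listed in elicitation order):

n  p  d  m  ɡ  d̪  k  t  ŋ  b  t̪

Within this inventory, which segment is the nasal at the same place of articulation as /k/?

/ŋ/

/k/ is a voiceless velar stop.
The nasal at the same place is a velar nasal — in this inventory, /ŋ/.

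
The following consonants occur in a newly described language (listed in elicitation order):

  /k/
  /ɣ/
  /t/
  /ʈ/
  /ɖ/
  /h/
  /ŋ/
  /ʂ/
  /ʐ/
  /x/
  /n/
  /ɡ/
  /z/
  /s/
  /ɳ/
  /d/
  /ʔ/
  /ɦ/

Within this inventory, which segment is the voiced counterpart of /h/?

/h/ is a voiceless glottal fricative.
The voiced counterpart is a voiced glottal fricative — in this inventory, /ɦ/.

/ɦ/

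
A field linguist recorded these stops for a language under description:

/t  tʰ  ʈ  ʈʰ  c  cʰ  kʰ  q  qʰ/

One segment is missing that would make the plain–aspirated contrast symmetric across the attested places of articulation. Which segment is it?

/k/

alveolar: plain /t/, aspirated /tʰ/.
retroflex: plain /ʈ/, aspirated /ʈʰ/.
palatal: plain /c/, aspirated /cʰ/.
velar: plain —, aspirated /kʰ/.
uvular: plain /q/, aspirated /qʰ/.
The velar row has no plain member, so the gap is the plain velar stop /k/.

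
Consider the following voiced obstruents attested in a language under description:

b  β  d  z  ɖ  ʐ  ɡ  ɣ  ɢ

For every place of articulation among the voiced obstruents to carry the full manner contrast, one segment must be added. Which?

place of articulation  stop      fricative
bilabial          b         β       
alveolar          d         z       
retroflex         ɖ         ʐ       
velar             ɡ         ɣ       
uvular            ɢ         —       
The uvular row has no fricative member, so the gap is the uvular fricative /ʁ/.

/ʁ/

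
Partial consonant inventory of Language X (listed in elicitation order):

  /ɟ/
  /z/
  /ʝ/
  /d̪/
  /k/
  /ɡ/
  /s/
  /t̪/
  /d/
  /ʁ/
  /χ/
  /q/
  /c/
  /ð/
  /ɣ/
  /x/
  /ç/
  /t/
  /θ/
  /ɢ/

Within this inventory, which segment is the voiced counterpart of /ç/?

/ç/ is a voiceless palatal fricative.
The voiced counterpart is a voiced palatal fricative — in this inventory, /ʝ/.

/ʝ/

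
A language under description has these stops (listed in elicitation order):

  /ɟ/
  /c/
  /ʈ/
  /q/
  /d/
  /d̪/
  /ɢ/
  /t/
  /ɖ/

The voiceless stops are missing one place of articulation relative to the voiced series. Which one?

place of articulation  voiceless  voiced  
dental            —         d̪      
alveolar          t         d       
retroflex         ʈ         ɖ       
palatal           c         ɟ       
uvular            q         ɢ       
Every place of articulation has a voiceless member except dental, where /t̪/ would be expected.

dental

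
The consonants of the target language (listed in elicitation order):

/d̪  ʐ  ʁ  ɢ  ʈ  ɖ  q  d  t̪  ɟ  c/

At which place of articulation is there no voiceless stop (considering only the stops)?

Voiceless: /t̪/ (dental), /ʈ/ (retroflex), /c/ (palatal), /q/ (uvular).
Voiced: /d̪/ (dental), /d/ (alveolar), /ɖ/ (retroflex), /ɟ/ (palatal), /ɢ/ (uvular).
Every place of articulation has a voiceless member except alveolar, where /t/ would be expected.

alveolar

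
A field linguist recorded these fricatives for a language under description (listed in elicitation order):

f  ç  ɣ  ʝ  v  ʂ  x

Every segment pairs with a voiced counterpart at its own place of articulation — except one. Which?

/ʂ/

Labiodental: /f/ ~ /v/
Palatal: /ç/ ~ /ʝ/
Velar: /x/ ~ /ɣ/
Retroflex: only /ʂ/ (voiceless); no voiced partner.
So /ʂ/ is the unpaired segment.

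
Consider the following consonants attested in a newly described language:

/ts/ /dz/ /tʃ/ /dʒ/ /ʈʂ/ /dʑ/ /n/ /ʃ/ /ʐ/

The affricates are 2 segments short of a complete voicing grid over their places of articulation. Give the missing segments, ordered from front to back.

/ɖʐ/, /tɕ/

alveolar: voiceless /ts/, voiced /dz/.
postalveolar: voiceless /tʃ/, voiced /dʒ/.
retroflex: voiceless /ʈʂ/, voiced —.
alveolo-palatal: voiceless —, voiced /dʑ/.
Gaps, from front to back: retroflex lacks voiced (/ɖʐ/); alveolo-palatal lacks voiceless (/tɕ/).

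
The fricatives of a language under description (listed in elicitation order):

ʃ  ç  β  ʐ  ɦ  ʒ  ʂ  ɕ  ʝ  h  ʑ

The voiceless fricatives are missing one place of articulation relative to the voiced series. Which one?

Voiceless: /ʃ/ (postalveolar), /ʂ/ (retroflex), /ɕ/ (alveolo-palatal), /ç/ (palatal), /h/ (glottal).
Voiced: /β/ (bilabial), /ʒ/ (postalveolar), /ʐ/ (retroflex), /ʑ/ (alveolo-palatal), /ʝ/ (palatal), /ɦ/ (glottal).
Every place of articulation has a voiceless member except bilabial, where /ɸ/ would be expected.

bilabial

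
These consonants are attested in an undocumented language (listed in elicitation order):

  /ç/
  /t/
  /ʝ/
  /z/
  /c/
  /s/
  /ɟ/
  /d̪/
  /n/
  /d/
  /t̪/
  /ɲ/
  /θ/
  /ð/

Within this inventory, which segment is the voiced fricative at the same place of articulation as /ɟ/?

/ɟ/ is a voiced palatal stop.
The voiced fricative at the same place is a voiced palatal fricative — in this inventory, /ʝ/.

/ʝ/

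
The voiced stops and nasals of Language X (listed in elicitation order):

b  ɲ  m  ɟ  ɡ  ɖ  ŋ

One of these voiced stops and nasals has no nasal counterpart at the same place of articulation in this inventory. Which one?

Bilabial: /b/ ~ /m/
Palatal: /ɟ/ ~ /ɲ/
Velar: /ɡ/ ~ /ŋ/
Retroflex: only /ɖ/ (oral stop); no nasal partner.
So /ɖ/ is the unpaired segment.

/ɖ/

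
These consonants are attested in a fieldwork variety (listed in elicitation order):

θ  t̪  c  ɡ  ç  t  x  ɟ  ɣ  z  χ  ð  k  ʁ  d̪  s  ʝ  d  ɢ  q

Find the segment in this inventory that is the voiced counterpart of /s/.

/z/

/s/ is a voiceless alveolar fricative.
The voiced counterpart is a voiced alveolar fricative — in this inventory, /z/.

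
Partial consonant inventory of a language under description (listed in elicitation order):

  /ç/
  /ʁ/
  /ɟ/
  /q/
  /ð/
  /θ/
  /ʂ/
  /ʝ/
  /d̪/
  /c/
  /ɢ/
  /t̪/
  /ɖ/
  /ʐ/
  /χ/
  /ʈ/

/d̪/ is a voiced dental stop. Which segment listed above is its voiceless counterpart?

/t̪/

The voiceless counterpart is a voiceless dental stop — in this inventory, /t̪/.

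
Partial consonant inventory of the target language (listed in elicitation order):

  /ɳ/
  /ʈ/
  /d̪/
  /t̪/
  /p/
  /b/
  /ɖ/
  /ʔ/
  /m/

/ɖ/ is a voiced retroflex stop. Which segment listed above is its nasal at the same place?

The nasal at the same place is a retroflex nasal — in this inventory, /ɳ/.

/ɳ/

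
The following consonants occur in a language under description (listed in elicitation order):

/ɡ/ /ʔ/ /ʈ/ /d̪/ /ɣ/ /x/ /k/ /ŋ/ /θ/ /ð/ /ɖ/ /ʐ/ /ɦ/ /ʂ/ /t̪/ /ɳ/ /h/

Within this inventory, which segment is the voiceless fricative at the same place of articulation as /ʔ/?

/h/

/ʔ/ is a voiceless glottal stop.
The voiceless fricative at the same place is a voiceless glottal fricative — in this inventory, /h/.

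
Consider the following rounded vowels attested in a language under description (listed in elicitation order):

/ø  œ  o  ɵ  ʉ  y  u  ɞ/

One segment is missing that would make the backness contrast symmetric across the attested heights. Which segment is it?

/ɔ/

height            front     central   back    
high              y         ʉ         u       
high-mid          ø         ɵ         o       
low-mid           œ         ɞ         —       
The low-mid row has no back member, so the gap is the low-mid back rounded vowel /ɔ/.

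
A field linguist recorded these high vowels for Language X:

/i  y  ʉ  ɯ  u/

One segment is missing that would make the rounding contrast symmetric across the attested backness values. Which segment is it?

backness          unrounded  rounded 
front             i         y       
central           —         ʉ       
back              ɯ         u       
The central row has no unrounded member, so the gap is the central unrounded vowel /ɨ/.

/ɨ/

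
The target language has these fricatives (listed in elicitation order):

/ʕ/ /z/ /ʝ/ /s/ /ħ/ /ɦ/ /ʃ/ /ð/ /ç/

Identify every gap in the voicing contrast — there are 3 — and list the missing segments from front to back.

place of articulation  voiceless  voiced  
dental            —         ð       
alveolar          s         z       
postalveolar      ʃ         —       
palatal           ç         ʝ       
pharyngeal        ħ         ʕ       
glottal           —         ɦ       
Gaps, from front to back: dental lacks voiceless (/θ/); postalveolar lacks voiced (/ʒ/); glottal lacks voiceless (/h/).

/θ/, /ʒ/, /h/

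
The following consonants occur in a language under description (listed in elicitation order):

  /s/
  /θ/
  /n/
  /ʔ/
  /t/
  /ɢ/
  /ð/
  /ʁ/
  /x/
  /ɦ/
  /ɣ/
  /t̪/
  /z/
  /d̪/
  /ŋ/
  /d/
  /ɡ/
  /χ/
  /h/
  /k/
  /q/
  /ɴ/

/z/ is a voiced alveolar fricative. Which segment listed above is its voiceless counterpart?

/s/

The voiceless counterpart is a voiceless alveolar fricative — in this inventory, /s/.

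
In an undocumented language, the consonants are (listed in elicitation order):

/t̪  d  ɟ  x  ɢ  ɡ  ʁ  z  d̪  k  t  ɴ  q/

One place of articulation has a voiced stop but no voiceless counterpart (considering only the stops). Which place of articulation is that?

dental: voiceless /t̪/, voiced /d̪/.
alveolar: voiceless /t/, voiced /d/.
palatal: voiceless —, voiced /ɟ/.
velar: voiceless /k/, voiced /ɡ/.
uvular: voiceless /q/, voiced /ɢ/.
Every place of articulation has a voiceless member except palatal, where /c/ would be expected.

palatal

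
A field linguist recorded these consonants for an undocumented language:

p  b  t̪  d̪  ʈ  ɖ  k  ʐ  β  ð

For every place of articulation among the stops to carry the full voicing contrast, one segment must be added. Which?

Voiceless: /p/ (bilabial), /t̪/ (dental), /ʈ/ (retroflex), /k/ (velar).
Voiced: /b/ (bilabial), /d̪/ (dental), /ɖ/ (retroflex).
The velar row has no voiced member, so the gap is the voiced velar stop /ɡ/.

/ɡ/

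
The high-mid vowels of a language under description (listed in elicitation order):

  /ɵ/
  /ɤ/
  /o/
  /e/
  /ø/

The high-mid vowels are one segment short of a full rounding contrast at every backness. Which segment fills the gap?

backness          unrounded  rounded 
front             e         ø       
central           —         ɵ       
back              ɤ         o       
The central row has no unrounded member, so the gap is the central unrounded vowel /ɘ/.

/ɘ/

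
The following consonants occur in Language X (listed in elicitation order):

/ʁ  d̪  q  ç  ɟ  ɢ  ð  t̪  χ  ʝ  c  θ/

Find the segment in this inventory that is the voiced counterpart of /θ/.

/ð/

/θ/ is a voiceless dental fricative.
The voiced counterpart is a voiced dental fricative — in this inventory, /ð/.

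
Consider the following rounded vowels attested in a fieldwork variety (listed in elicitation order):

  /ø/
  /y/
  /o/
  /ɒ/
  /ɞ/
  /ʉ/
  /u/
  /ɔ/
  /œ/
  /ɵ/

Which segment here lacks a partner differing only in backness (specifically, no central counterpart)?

/ɒ/

High: /y/ ~ /ʉ/ ~ /u/
High-mid: /ø/ ~ /ɵ/ ~ /o/
Low-mid: /œ/ ~ /ɞ/ ~ /ɔ/
Low: only /ɒ/ (back); no central partner.
So /ɒ/ is the unpaired segment.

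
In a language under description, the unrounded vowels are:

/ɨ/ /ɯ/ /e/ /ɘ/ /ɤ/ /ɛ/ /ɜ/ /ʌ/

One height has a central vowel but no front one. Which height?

high

Front: /e/ (high-mid), /ɛ/ (low-mid).
Central: /ɨ/ (high), /ɘ/ (high-mid), /ɜ/ (low-mid).
Back: /ɯ/ (high), /ɤ/ (high-mid), /ʌ/ (low-mid).
Every height has a front member except high, where /i/ would be expected.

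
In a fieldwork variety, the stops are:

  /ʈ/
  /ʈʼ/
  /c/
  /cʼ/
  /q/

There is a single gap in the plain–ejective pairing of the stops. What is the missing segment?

/qʼ/

Plain: /ʈ/ (retroflex), /c/ (palatal), /q/ (uvular).
Ejective: /ʈʼ/ (retroflex), /cʼ/ (palatal).
The uvular row has no ejective member, so the gap is the ejective uvular stop /qʼ/.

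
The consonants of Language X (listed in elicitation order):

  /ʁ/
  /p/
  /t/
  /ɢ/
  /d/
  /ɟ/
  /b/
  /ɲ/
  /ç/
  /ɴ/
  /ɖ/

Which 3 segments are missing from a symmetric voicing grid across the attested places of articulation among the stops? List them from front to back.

/ʈ/, /c/, /q/

bilabial: voiceless /p/, voiced /b/.
alveolar: voiceless /t/, voiced /d/.
retroflex: voiceless —, voiced /ɖ/.
palatal: voiceless —, voiced /ɟ/.
uvular: voiceless —, voiced /ɢ/.
Gaps, from front to back: retroflex lacks voiceless (/ʈ/); palatal lacks voiceless (/c/); uvular lacks voiceless (/q/).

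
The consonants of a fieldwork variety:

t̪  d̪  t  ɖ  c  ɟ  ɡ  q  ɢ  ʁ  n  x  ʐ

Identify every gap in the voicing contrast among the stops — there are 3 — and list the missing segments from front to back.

place of articulation  voiceless  voiced  
dental            t̪        d̪      
alveolar          t         —       
retroflex         —         ɖ       
palatal           c         ɟ       
velar             —         ɡ       
uvular            q         ɢ       
Gaps, from front to back: alveolar lacks voiced (/d/); retroflex lacks voiceless (/ʈ/); velar lacks voiceless (/k/).

/d/, /ʈ/, /k/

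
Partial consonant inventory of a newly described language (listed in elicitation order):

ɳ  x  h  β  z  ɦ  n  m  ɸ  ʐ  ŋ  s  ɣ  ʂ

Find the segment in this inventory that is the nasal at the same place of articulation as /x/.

/ŋ/

/x/ is a voiceless velar fricative.
The nasal at the same place is a velar nasal — in this inventory, /ŋ/.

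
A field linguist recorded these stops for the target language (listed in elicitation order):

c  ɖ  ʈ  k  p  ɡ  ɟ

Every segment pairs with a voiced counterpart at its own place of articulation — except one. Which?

/p/

Retroflex: /ʈ/ ~ /ɖ/
Palatal: /c/ ~ /ɟ/
Velar: /k/ ~ /ɡ/
Bilabial: only /p/ (voiceless); no voiced partner.
So /p/ is the unpaired segment.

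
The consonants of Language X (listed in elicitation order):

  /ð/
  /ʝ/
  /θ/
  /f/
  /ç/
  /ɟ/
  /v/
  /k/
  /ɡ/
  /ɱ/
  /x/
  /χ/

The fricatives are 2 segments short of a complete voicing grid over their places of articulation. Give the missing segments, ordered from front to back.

Voiceless: /f/ (labiodental), /θ/ (dental), /ç/ (palatal), /x/ (velar), /χ/ (uvular).
Voiced: /v/ (labiodental), /ð/ (dental), /ʝ/ (palatal).
Gaps, from front to back: velar lacks voiced (/ɣ/); uvular lacks voiced (/ʁ/).

/ɣ/, /ʁ/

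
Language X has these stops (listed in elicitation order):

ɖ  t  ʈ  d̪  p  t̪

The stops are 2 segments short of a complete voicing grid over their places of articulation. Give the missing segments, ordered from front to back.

/b/, /d/

place of articulation  voiceless  voiced  
bilabial          p         —       
dental            t̪        d̪      
alveolar          t         —       
retroflex         ʈ         ɖ       
Gaps, from front to back: bilabial lacks voiced (/b/); alveolar lacks voiced (/d/).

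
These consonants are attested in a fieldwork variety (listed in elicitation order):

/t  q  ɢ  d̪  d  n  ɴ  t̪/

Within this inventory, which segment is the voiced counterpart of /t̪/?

/t̪/ is a voiceless dental stop.
The voiced counterpart is a voiced dental stop — in this inventory, /d̪/.

/d̪/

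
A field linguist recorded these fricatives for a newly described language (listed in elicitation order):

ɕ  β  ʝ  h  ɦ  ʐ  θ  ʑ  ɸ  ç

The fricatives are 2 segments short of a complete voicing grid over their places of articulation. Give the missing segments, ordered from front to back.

/ð/, /ʂ/

place of articulation  voiceless  voiced  
bilabial          ɸ         β       
dental            θ         —       
retroflex         —         ʐ       
alveolo-palatal   ɕ         ʑ       
palatal           ç         ʝ       
glottal           h         ɦ       
Gaps, from front to back: dental lacks voiced (/ð/); retroflex lacks voiceless (/ʂ/).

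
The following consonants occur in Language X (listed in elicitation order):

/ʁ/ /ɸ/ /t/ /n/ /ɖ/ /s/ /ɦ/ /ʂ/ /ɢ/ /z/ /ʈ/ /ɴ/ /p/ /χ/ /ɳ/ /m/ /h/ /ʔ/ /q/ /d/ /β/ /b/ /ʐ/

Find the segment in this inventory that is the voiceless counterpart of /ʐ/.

/ʐ/ is a voiced retroflex fricative.
The voiceless counterpart is a voiceless retroflex fricative — in this inventory, /ʂ/.

/ʂ/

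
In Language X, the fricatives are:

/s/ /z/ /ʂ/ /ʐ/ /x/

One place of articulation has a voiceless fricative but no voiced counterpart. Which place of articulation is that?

velar

Voiceless: /s/ (alveolar), /ʂ/ (retroflex), /x/ (velar).
Voiced: /z/ (alveolar), /ʐ/ (retroflex).
Every place of articulation has a voiced member except velar, where /ɣ/ would be expected.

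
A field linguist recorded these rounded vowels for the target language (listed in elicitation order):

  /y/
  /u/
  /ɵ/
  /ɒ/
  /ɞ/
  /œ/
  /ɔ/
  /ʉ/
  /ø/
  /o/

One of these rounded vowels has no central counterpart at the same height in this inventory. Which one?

/ɒ/

High: /y/ ~ /ʉ/ ~ /u/
High-mid: /ø/ ~ /ɵ/ ~ /o/
Low-mid: /œ/ ~ /ɞ/ ~ /ɔ/
Low: only /ɒ/ (back); no central partner.
So /ɒ/ is the unpaired segment.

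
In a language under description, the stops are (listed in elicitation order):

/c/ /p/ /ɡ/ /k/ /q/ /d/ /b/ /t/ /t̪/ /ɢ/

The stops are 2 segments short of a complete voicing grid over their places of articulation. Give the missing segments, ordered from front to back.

place of articulation  voiceless  voiced  
bilabial          p         b       
dental            t̪        —       
alveolar          t         d       
palatal           c         —       
velar             k         ɡ       
uvular            q         ɢ       
Gaps, from front to back: dental lacks voiced (/d̪/); palatal lacks voiced (/ɟ/).

/d̪/, /ɟ/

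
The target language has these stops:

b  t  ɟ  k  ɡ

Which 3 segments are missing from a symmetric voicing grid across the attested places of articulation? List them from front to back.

place of articulation  voiceless  voiced  
bilabial          —         b       
alveolar          t         —       
palatal           —         ɟ       
velar             k         ɡ       
Gaps, from front to back: bilabial lacks voiceless (/p/); alveolar lacks voiced (/d/); palatal lacks voiceless (/c/).

/p/, /d/, /c/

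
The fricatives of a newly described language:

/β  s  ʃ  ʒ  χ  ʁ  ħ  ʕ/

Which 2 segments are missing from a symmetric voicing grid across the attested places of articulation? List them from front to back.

place of articulation  voiceless  voiced  
bilabial          —         β       
alveolar          s         —       
postalveolar      ʃ         ʒ       
uvular            χ         ʁ       
pharyngeal        ħ         ʕ       
Gaps, from front to back: bilabial lacks voiceless (/ɸ/); alveolar lacks voiced (/z/).

/ɸ/, /z/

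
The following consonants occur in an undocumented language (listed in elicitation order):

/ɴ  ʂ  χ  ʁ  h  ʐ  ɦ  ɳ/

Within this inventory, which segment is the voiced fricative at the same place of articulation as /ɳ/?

/ʐ/

/ɳ/ is a retroflex nasal.
The voiced fricative at the same place is a voiced retroflex fricative — in this inventory, /ʐ/.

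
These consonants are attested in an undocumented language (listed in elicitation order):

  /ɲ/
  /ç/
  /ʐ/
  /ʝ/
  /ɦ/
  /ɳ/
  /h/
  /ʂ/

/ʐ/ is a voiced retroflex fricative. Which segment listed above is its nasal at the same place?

/ɳ/

The nasal at the same place is a retroflex nasal — in this inventory, /ɳ/.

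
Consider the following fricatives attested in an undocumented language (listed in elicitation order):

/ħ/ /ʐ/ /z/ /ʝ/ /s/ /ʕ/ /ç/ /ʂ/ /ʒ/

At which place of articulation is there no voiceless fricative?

postalveolar

Voiceless: /s/ (alveolar), /ʂ/ (retroflex), /ç/ (palatal), /ħ/ (pharyngeal).
Voiced: /z/ (alveolar), /ʒ/ (postalveolar), /ʐ/ (retroflex), /ʝ/ (palatal), /ʕ/ (pharyngeal).
Every place of articulation has a voiceless member except postalveolar, where /ʃ/ would be expected.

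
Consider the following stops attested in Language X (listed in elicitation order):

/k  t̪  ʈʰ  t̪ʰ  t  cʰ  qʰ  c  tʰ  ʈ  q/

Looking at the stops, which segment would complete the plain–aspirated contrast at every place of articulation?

place of articulation  plain     aspirated
dental            t̪        t̪ʰ     
alveolar          t         tʰ      
retroflex         ʈ         ʈʰ      
palatal           c         cʰ      
velar             k         —       
uvular            q         qʰ      
The velar row has no aspirated member, so the gap is the aspirated velar stop /kʰ/.

/kʰ/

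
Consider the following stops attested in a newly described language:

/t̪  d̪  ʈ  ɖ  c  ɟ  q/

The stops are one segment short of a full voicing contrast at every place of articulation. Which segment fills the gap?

dental: voiceless /t̪/, voiced /d̪/.
retroflex: voiceless /ʈ/, voiced /ɖ/.
palatal: voiceless /c/, voiced /ɟ/.
uvular: voiceless /q/, voiced —.
The uvular row has no voiced member, so the gap is the voiced uvular stop /ɢ/.

/ɢ/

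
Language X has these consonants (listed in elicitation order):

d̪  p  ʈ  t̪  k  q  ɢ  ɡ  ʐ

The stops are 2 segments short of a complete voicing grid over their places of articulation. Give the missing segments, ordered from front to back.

/b/, /ɖ/

place of articulation  voiceless  voiced  
bilabial          p         —       
dental            t̪        d̪      
retroflex         ʈ         —       
velar             k         ɡ       
uvular            q         ɢ       
Gaps, from front to back: bilabial lacks voiced (/b/); retroflex lacks voiced (/ɖ/).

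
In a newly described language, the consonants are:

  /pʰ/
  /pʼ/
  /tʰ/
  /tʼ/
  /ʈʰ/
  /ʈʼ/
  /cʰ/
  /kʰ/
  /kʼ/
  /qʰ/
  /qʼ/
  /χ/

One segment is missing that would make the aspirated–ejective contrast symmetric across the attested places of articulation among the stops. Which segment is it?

Aspirated: /pʰ/ (bilabial), /tʰ/ (alveolar), /ʈʰ/ (retroflex), /cʰ/ (palatal), /kʰ/ (velar), /qʰ/ (uvular).
Ejective: /pʼ/ (bilabial), /tʼ/ (alveolar), /ʈʼ/ (retroflex), /kʼ/ (velar), /qʼ/ (uvular).
The palatal row has no ejective member, so the gap is the ejective palatal stop /cʼ/.

/cʼ/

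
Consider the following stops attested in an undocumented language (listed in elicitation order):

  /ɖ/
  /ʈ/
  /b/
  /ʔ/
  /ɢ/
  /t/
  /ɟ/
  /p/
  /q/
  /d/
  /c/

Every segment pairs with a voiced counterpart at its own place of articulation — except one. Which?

Bilabial: /p/ ~ /b/
Alveolar: /t/ ~ /d/
Retroflex: /ʈ/ ~ /ɖ/
Palatal: /c/ ~ /ɟ/
Uvular: /q/ ~ /ɢ/
Glottal: only /ʔ/ (voiceless); no voiced partner.
So /ʔ/ is the unpaired segment.

/ʔ/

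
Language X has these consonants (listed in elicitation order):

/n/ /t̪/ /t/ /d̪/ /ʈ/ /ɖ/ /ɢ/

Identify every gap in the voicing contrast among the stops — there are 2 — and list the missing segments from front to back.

Voiceless: /t̪/ (dental), /t/ (alveolar), /ʈ/ (retroflex).
Voiced: /d̪/ (dental), /ɖ/ (retroflex), /ɢ/ (uvular).
Gaps, from front to back: alveolar lacks voiced (/d/); uvular lacks voiceless (/q/).

/d/, /q/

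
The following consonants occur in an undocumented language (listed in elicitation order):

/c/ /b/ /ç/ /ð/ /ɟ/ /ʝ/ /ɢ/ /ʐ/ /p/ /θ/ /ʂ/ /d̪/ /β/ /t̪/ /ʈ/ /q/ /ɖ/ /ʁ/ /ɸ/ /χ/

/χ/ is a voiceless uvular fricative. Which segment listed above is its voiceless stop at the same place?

/q/

The voiceless stop at the same place is a voiceless uvular stop — in this inventory, /q/.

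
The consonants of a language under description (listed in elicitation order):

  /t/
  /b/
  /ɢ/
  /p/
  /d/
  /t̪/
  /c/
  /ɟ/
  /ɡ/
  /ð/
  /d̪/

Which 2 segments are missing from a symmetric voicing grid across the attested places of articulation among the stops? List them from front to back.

/k/, /q/

place of articulation  voiceless  voiced  
bilabial          p         b       
dental            t̪        d̪      
alveolar          t         d       
palatal           c         ɟ       
velar             —         ɡ       
uvular            —         ɢ       
Gaps, from front to back: velar lacks voiceless (/k/); uvular lacks voiceless (/q/).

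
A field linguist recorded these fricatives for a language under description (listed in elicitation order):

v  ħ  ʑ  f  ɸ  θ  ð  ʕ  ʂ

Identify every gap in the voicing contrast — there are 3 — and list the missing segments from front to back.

bilabial: voiceless /ɸ/, voiced —.
labiodental: voiceless /f/, voiced /v/.
dental: voiceless /θ/, voiced /ð/.
retroflex: voiceless /ʂ/, voiced —.
alveolo-palatal: voiceless —, voiced /ʑ/.
pharyngeal: voiceless /ħ/, voiced /ʕ/.
Gaps, from front to back: bilabial lacks voiced (/β/); retroflex lacks voiced (/ʐ/); alveolo-palatal lacks voiceless (/ɕ/).

/β/, /ʐ/, /ɕ/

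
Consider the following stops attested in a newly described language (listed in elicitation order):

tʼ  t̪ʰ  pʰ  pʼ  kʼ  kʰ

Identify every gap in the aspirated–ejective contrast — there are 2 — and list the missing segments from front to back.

/t̪ʼ/, /tʰ/

place of articulation  aspirated  ejective
bilabial          pʰ        pʼ      
dental            t̪ʰ       —       
alveolar          —         tʼ      
velar             kʰ        kʼ      
Gaps, from front to back: dental lacks ejective (/t̪ʼ/); alveolar lacks aspirated (/tʰ/).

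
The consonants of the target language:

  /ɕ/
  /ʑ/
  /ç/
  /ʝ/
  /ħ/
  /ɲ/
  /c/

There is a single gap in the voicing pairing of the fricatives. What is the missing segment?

/ʕ/

Voiceless: /ɕ/ (alveolo-palatal), /ç/ (palatal), /ħ/ (pharyngeal).
Voiced: /ʑ/ (alveolo-palatal), /ʝ/ (palatal).
The pharyngeal row has no voiced member, so the gap is the voiced pharyngeal fricative /ʕ/.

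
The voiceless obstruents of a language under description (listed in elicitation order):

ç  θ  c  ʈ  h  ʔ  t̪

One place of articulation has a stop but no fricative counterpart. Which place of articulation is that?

place of articulation  stop      fricative
dental            t̪        θ       
retroflex         ʈ         —       
palatal           c         ç       
glottal           ʔ         h       
Every place of articulation has a fricative member except retroflex, where /ʂ/ would be expected.

retroflex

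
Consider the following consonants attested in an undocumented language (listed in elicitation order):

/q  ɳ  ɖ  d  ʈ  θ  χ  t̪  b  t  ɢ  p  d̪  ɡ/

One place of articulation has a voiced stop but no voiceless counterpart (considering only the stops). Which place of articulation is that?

velar

place of articulation  voiceless  voiced  
bilabial          p         b       
dental            t̪        d̪      
alveolar          t         d       
retroflex         ʈ         ɖ       
velar             —         ɡ       
uvular            q         ɢ       
Every place of articulation has a voiceless member except velar, where /k/ would be expected.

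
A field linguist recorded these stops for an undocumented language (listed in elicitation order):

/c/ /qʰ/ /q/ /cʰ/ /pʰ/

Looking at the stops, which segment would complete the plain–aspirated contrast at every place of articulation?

place of articulation  plain     aspirated
bilabial          —         pʰ      
palatal           c         cʰ      
uvular            q         qʰ      
The bilabial row has no plain member, so the gap is the plain bilabial stop /p/.

/p/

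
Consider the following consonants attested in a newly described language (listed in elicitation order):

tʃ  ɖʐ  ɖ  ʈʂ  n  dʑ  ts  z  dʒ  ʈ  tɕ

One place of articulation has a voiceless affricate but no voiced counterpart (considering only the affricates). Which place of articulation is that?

alveolar

Voiceless: /ts/ (alveolar), /tʃ/ (postalveolar), /ʈʂ/ (retroflex), /tɕ/ (alveolo-palatal).
Voiced: /dʒ/ (postalveolar), /ɖʐ/ (retroflex), /dʑ/ (alveolo-palatal).
Every place of articulation has a voiced member except alveolar, where /dz/ would be expected.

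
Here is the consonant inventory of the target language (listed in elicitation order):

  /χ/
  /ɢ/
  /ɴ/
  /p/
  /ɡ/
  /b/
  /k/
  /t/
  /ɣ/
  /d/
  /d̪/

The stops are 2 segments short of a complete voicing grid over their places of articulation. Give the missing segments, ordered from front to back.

bilabial: voiceless /p/, voiced /b/.
dental: voiceless —, voiced /d̪/.
alveolar: voiceless /t/, voiced /d/.
velar: voiceless /k/, voiced /ɡ/.
uvular: voiceless —, voiced /ɢ/.
Gaps, from front to back: dental lacks voiceless (/t̪/); uvular lacks voiceless (/q/).

/t̪/, /q/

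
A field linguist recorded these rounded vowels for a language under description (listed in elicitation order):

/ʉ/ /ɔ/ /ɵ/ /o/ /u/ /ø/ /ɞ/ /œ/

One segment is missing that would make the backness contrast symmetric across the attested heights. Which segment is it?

height            front     central   back    
high              —         ʉ         u       
high-mid          ø         ɵ         o       
low-mid           œ         ɞ         ɔ       
The high row has no front member, so the gap is the high front rounded vowel /y/.

/y/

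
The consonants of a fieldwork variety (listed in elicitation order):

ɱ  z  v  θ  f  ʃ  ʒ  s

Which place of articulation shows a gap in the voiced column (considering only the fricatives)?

Voiceless: /f/ (labiodental), /θ/ (dental), /s/ (alveolar), /ʃ/ (postalveolar).
Voiced: /v/ (labiodental), /z/ (alveolar), /ʒ/ (postalveolar).
Every place of articulation has a voiced member except dental, where /ð/ would be expected.

dental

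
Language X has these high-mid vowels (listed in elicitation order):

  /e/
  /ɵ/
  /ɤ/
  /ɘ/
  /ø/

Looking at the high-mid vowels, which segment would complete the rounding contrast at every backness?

backness          unrounded  rounded 
front             e         ø       
central           ɘ         ɵ       
back              ɤ         —       
The back row has no rounded member, so the gap is the back rounded vowel /o/.

/o/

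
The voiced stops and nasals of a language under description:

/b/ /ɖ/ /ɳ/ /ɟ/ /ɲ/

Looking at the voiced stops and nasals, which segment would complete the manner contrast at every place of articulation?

bilabial: oral stop /b/, nasal —.
retroflex: oral stop /ɖ/, nasal /ɳ/.
palatal: oral stop /ɟ/, nasal /ɲ/.
The bilabial row has no nasal member, so the gap is the bilabial nasal /m/.

/m/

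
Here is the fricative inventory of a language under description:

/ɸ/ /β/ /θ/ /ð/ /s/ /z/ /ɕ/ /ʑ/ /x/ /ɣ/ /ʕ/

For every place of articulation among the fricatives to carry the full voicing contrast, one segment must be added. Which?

/ħ/

place of articulation  voiceless  voiced  
bilabial          ɸ         β       
dental            θ         ð       
alveolar          s         z       
alveolo-palatal   ɕ         ʑ       
velar             x         ɣ       
pharyngeal        —         ʕ       
The pharyngeal row has no voiceless member, so the gap is the voiceless pharyngeal fricative /ħ/.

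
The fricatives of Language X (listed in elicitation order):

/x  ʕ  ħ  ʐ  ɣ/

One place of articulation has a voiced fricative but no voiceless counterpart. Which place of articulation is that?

place of articulation  voiceless  voiced  
retroflex         —         ʐ       
velar             x         ɣ       
pharyngeal        ħ         ʕ       
Every place of articulation has a voiceless member except retroflex, where /ʂ/ would be expected.

retroflex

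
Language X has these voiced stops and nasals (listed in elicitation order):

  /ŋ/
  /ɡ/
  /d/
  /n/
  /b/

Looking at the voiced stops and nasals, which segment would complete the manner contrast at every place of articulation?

/m/

bilabial: oral stop /b/, nasal —.
alveolar: oral stop /d/, nasal /n/.
velar: oral stop /ɡ/, nasal /ŋ/.
The bilabial row has no nasal member, so the gap is the bilabial nasal /m/.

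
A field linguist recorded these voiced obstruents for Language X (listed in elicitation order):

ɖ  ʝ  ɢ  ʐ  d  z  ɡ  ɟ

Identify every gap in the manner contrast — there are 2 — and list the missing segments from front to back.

Stop: /d/ (alveolar), /ɖ/ (retroflex), /ɟ/ (palatal), /ɡ/ (velar), /ɢ/ (uvular).
Fricative: /z/ (alveolar), /ʐ/ (retroflex), /ʝ/ (palatal).
Gaps, from front to back: velar lacks fricative (/ɣ/); uvular lacks fricative (/ʁ/).

/ɣ/, /ʁ/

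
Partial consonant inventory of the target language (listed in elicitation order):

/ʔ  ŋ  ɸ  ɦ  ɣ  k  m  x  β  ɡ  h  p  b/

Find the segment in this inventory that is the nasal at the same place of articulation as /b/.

/m/

/b/ is a voiced bilabial stop.
The nasal at the same place is a bilabial nasal — in this inventory, /m/.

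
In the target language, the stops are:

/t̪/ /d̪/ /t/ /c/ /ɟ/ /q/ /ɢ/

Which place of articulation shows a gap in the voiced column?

Voiceless: /t̪/ (dental), /t/ (alveolar), /c/ (palatal), /q/ (uvular).
Voiced: /d̪/ (dental), /ɟ/ (palatal), /ɢ/ (uvular).
Every place of articulation has a voiced member except alveolar, where /d/ would be expected.

alveolar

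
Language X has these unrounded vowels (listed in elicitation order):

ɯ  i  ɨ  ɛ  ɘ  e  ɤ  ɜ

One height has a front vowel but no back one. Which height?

Front: /i/ (high), /e/ (high-mid), /ɛ/ (low-mid).
Central: /ɨ/ (high), /ɘ/ (high-mid), /ɜ/ (low-mid).
Back: /ɯ/ (high), /ɤ/ (high-mid).
Every height has a back member except low-mid, where /ʌ/ would be expected.

low-mid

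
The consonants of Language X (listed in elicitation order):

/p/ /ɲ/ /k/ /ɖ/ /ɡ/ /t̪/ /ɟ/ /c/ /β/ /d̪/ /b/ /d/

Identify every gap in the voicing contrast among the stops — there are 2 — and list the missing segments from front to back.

/t/, /ʈ/

bilabial: voiceless /p/, voiced /b/.
dental: voiceless /t̪/, voiced /d̪/.
alveolar: voiceless —, voiced /d/.
retroflex: voiceless —, voiced /ɖ/.
palatal: voiceless /c/, voiced /ɟ/.
velar: voiceless /k/, voiced /ɡ/.
Gaps, from front to back: alveolar lacks voiceless (/t/); retroflex lacks voiceless (/ʈ/).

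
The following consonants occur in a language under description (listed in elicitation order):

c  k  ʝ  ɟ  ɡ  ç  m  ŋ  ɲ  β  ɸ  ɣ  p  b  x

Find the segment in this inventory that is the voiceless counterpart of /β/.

/ɸ/

/β/ is a voiced bilabial fricative.
The voiceless counterpart is a voiceless bilabial fricative — in this inventory, /ɸ/.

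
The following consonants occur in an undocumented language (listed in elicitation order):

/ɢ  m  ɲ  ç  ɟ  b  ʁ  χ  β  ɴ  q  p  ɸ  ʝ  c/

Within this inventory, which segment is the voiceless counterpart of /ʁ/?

/χ/

/ʁ/ is a voiced uvular fricative.
The voiceless counterpart is a voiceless uvular fricative — in this inventory, /χ/.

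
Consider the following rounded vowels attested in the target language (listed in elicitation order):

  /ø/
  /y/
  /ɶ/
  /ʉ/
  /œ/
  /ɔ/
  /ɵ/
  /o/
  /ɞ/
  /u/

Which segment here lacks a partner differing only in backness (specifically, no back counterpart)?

High: /y/ ~ /ʉ/ ~ /u/
High-mid: /ø/ ~ /ɵ/ ~ /o/
Low-mid: /œ/ ~ /ɞ/ ~ /ɔ/
Low: only /ɶ/ (front); no back partner.
So /ɶ/ is the unpaired segment.

/ɶ/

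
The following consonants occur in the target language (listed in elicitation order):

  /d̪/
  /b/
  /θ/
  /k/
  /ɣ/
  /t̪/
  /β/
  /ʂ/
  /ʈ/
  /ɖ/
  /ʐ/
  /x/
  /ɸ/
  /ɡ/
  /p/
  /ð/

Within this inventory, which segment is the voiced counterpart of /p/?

/p/ is a voiceless bilabial stop.
The voiced counterpart is a voiced bilabial stop — in this inventory, /b/.

/b/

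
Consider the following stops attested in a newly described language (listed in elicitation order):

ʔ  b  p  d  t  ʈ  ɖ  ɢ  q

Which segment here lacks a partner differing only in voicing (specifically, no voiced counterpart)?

Bilabial: /p/ ~ /b/
Alveolar: /t/ ~ /d/
Retroflex: /ʈ/ ~ /ɖ/
Uvular: /q/ ~ /ɢ/
Glottal: only /ʔ/ (voiceless); no voiced partner.
So /ʔ/ is the unpaired segment.

/ʔ/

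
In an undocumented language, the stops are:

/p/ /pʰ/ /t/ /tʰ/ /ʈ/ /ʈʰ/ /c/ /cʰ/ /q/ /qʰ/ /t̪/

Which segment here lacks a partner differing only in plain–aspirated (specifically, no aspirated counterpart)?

Bilabial: /p/ ~ /pʰ/
Alveolar: /t/ ~ /tʰ/
Retroflex: /ʈ/ ~ /ʈʰ/
Palatal: /c/ ~ /cʰ/
Uvular: /q/ ~ /qʰ/
Dental: only /t̪/ (plain); no aspirated partner.
So /t̪/ is the unpaired segment.

/t̪/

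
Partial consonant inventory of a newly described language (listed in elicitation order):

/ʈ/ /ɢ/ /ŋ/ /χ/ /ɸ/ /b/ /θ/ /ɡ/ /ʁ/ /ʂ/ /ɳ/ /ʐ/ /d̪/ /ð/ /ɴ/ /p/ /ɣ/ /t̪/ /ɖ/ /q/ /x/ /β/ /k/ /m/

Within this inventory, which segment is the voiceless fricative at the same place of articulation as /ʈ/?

/ʈ/ is a voiceless retroflex stop.
The voiceless fricative at the same place is a voiceless retroflex fricative — in this inventory, /ʂ/.

/ʂ/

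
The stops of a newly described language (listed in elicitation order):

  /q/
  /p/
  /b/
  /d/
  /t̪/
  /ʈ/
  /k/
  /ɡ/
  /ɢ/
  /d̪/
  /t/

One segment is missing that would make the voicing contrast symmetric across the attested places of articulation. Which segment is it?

Voiceless: /p/ (bilabial), /t̪/ (dental), /t/ (alveolar), /ʈ/ (retroflex), /k/ (velar), /q/ (uvular).
Voiced: /b/ (bilabial), /d̪/ (dental), /d/ (alveolar), /ɡ/ (velar), /ɢ/ (uvular).
The retroflex row has no voiced member, so the gap is the voiced retroflex stop /ɖ/.

/ɖ/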